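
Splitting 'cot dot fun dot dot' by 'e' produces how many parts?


Splitting by 'e' breaks the string at each occurrence of the separator.
Text: 'cot dot fun dot dot'
Parts after split:
  Part 1: 'cot dot fun dot dot'
Total parts: 1

1


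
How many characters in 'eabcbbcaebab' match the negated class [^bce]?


Negated class [^bce] matches any char NOT in {b, c, e}
Scanning 'eabcbbcaebab':
  pos 0: 'e' -> no (excluded)
  pos 1: 'a' -> MATCH
  pos 2: 'b' -> no (excluded)
  pos 3: 'c' -> no (excluded)
  pos 4: 'b' -> no (excluded)
  pos 5: 'b' -> no (excluded)
  pos 6: 'c' -> no (excluded)
  pos 7: 'a' -> MATCH
  pos 8: 'e' -> no (excluded)
  pos 9: 'b' -> no (excluded)
  pos 10: 'a' -> MATCH
  pos 11: 'b' -> no (excluded)
Total matches: 3

3


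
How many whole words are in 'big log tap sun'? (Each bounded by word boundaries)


Word boundaries (\b) mark the start/end of each word.
Text: 'big log tap sun'
Splitting by whitespace:
  Word 1: 'big'
  Word 2: 'log'
  Word 3: 'tap'
  Word 4: 'sun'
Total whole words: 4

4


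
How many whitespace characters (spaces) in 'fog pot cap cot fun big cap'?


\s matches whitespace characters (spaces, tabs, etc.).
Text: 'fog pot cap cot fun big cap'
This text has 7 words separated by spaces.
Number of spaces = number of words - 1 = 7 - 1 = 6

6


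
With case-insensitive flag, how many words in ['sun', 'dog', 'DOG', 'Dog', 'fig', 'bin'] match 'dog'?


Case-insensitive matching: compare each word's lowercase form to 'dog'.
  'sun' -> lower='sun' -> no
  'dog' -> lower='dog' -> MATCH
  'DOG' -> lower='dog' -> MATCH
  'Dog' -> lower='dog' -> MATCH
  'fig' -> lower='fig' -> no
  'bin' -> lower='bin' -> no
Matches: ['dog', 'DOG', 'Dog']
Count: 3

3


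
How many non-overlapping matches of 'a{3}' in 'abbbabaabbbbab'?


Pattern 'a{3}' matches exactly 3 consecutive a's (greedy, non-overlapping).
String: 'abbbabaabbbbab'
Scanning for runs of a's:
  Run at pos 0: 'a' (length 1) -> 0 match(es)
  Run at pos 4: 'a' (length 1) -> 0 match(es)
  Run at pos 6: 'aa' (length 2) -> 0 match(es)
  Run at pos 12: 'a' (length 1) -> 0 match(es)
Matches found: []
Total: 0

0


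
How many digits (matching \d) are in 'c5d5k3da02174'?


\d matches any digit 0-9.
Scanning 'c5d5k3da02174':
  pos 1: '5' -> DIGIT
  pos 3: '5' -> DIGIT
  pos 5: '3' -> DIGIT
  pos 8: '0' -> DIGIT
  pos 9: '2' -> DIGIT
  pos 10: '1' -> DIGIT
  pos 11: '7' -> DIGIT
  pos 12: '4' -> DIGIT
Digits found: ['5', '5', '3', '0', '2', '1', '7', '4']
Total: 8

8


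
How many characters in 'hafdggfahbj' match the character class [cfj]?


Character class [cfj] matches any of: {c, f, j}
Scanning string 'hafdggfahbj' character by character:
  pos 0: 'h' -> no
  pos 1: 'a' -> no
  pos 2: 'f' -> MATCH
  pos 3: 'd' -> no
  pos 4: 'g' -> no
  pos 5: 'g' -> no
  pos 6: 'f' -> MATCH
  pos 7: 'a' -> no
  pos 8: 'h' -> no
  pos 9: 'b' -> no
  pos 10: 'j' -> MATCH
Total matches: 3

3


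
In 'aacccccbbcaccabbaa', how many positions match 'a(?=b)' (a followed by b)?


Lookahead 'a(?=b)' matches 'a' only when followed by 'b'.
String: 'aacccccbbcaccabbaa'
Checking each position where char is 'a':
  pos 0: 'a' -> no (next='a')
  pos 1: 'a' -> no (next='c')
  pos 10: 'a' -> no (next='c')
  pos 13: 'a' -> MATCH (next='b')
  pos 16: 'a' -> no (next='a')
Matching positions: [13]
Count: 1

1


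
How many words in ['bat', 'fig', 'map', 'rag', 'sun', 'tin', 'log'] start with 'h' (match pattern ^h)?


Pattern ^h anchors to start of word. Check which words begin with 'h':
  'bat' -> no
  'fig' -> no
  'map' -> no
  'rag' -> no
  'sun' -> no
  'tin' -> no
  'log' -> no
Matching words: []
Count: 0

0


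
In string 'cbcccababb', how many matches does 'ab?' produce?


Pattern 'ab?' matches 'a' optionally followed by 'b'.
String: 'cbcccababb'
Scanning left to right for 'a' then checking next char:
  Match 1: 'ab' (a followed by b)
  Match 2: 'ab' (a followed by b)
Total matches: 2

2


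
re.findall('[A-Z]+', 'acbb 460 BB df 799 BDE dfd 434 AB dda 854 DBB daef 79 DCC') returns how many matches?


Pattern '[A-Z]+' finds one or more uppercase letters.
Text: 'acbb 460 BB df 799 BDE dfd 434 AB dda 854 DBB daef 79 DCC'
Scanning for matches:
  Match 1: 'BB'
  Match 2: 'BDE'
  Match 3: 'AB'
  Match 4: 'DBB'
  Match 5: 'DCC'
Total matches: 5

5


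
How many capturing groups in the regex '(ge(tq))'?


To count capturing groups, count each '(' that starts a group.
Pattern: '(ge(tq))'
Walking through the pattern:
  Position 0: '(' -> group #1
  Position 3: '(' -> group #2
Total capturing groups: 2

2


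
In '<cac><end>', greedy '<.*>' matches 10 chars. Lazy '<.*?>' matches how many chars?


Greedy '<.*>' tries to match as MUCH as possible.
Lazy '<.*?>' tries to match as LITTLE as possible.

String: '<cac><end>'
Greedy '<.*>' starts at first '<' and extends to the LAST '>': '<cac><end>' (10 chars)
Lazy '<.*?>' starts at first '<' and stops at the FIRST '>': '<cac>' (5 chars)

5


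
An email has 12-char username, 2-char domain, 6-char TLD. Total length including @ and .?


An email address has format: username@domain.tld
Username length: 12
'@' character: 1
Domain length: 2
'.' character: 1
TLD length: 6
Total = 12 + 1 + 2 + 1 + 6 = 22

22


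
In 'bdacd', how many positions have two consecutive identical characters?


Looking for consecutive identical characters in 'bdacd':
  pos 0-1: 'b' vs 'd' -> different
  pos 1-2: 'd' vs 'a' -> different
  pos 2-3: 'a' vs 'c' -> different
  pos 3-4: 'c' vs 'd' -> different
Consecutive identical pairs: []
Count: 0

0


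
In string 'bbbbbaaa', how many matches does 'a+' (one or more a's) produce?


Pattern 'a+' matches one or more consecutive a's.
String: 'bbbbbaaa'
Scanning for runs of a:
  Match 1: 'aaa' (length 3)
Total matches: 1

1


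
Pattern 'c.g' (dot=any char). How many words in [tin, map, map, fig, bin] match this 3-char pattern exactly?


Pattern 'c.g' means: starts with 'c', any single char, ends with 'g'.
Checking each word (must be exactly 3 chars):
  'tin' (len=3): no
  'map' (len=3): no
  'map' (len=3): no
  'fig' (len=3): no
  'bin' (len=3): no
Matching words: []
Total: 0

0


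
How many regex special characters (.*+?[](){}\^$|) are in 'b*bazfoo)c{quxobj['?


Regex special characters are: . * + ? [ ] ( ) { } \ ^ $ |
Scanning 'b*bazfoo)c{quxobj[':
  pos 1: '*' -> SPECIAL
  pos 8: ')' -> SPECIAL
  pos 10: '{' -> SPECIAL
  pos 17: '[' -> SPECIAL
Special chars found: ['*', ')', '{', '[']
Total: 4

4


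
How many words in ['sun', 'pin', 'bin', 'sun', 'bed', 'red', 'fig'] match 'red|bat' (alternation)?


Alternation 'red|bat' matches either 'red' or 'bat'.
Checking each word:
  'sun' -> no
  'pin' -> no
  'bin' -> no
  'sun' -> no
  'bed' -> no
  'red' -> MATCH
  'fig' -> no
Matches: ['red']
Count: 1

1


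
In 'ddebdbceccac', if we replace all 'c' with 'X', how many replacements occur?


re.sub('c', 'X', text) replaces every occurrence of 'c' with 'X'.
Text: 'ddebdbceccac'
Scanning for 'c':
  pos 6: 'c' -> replacement #1
  pos 8: 'c' -> replacement #2
  pos 9: 'c' -> replacement #3
  pos 11: 'c' -> replacement #4
Total replacements: 4

4


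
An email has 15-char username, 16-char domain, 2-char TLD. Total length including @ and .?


An email address has format: username@domain.tld
Username length: 15
'@' character: 1
Domain length: 16
'.' character: 1
TLD length: 2
Total = 15 + 1 + 16 + 1 + 2 = 35

35


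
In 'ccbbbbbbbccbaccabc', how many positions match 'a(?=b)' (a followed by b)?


Lookahead 'a(?=b)' matches 'a' only when followed by 'b'.
String: 'ccbbbbbbbccbaccabc'
Checking each position where char is 'a':
  pos 12: 'a' -> no (next='c')
  pos 15: 'a' -> MATCH (next='b')
Matching positions: [15]
Count: 1

1


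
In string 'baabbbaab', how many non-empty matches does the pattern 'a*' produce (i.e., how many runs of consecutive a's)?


Pattern 'a*' matches zero or more a's. We want non-empty runs of consecutive a's.
String: 'baabbbaab'
Walking through the string to find runs of a's:
  Run 1: positions 1-2 -> 'aa'
  Run 2: positions 6-7 -> 'aa'
Non-empty runs found: ['aa', 'aa']
Count: 2

2


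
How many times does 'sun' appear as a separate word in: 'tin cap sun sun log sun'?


Scanning each word for exact match 'sun':
  Word 1: 'tin' -> no
  Word 2: 'cap' -> no
  Word 3: 'sun' -> MATCH
  Word 4: 'sun' -> MATCH
  Word 5: 'log' -> no
  Word 6: 'sun' -> MATCH
Total matches: 3

3


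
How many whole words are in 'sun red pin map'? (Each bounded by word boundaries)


Word boundaries (\b) mark the start/end of each word.
Text: 'sun red pin map'
Splitting by whitespace:
  Word 1: 'sun'
  Word 2: 'red'
  Word 3: 'pin'
  Word 4: 'map'
Total whole words: 4

4


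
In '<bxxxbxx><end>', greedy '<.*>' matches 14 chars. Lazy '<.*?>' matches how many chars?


Greedy '<.*>' tries to match as MUCH as possible.
Lazy '<.*?>' tries to match as LITTLE as possible.

String: '<bxxxbxx><end>'
Greedy '<.*>' starts at first '<' and extends to the LAST '>': '<bxxxbxx><end>' (14 chars)
Lazy '<.*?>' starts at first '<' and stops at the FIRST '>': '<bxxxbxx>' (9 chars)

9


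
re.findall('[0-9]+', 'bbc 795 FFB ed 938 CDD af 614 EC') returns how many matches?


Pattern '[0-9]+' finds one or more digits.
Text: 'bbc 795 FFB ed 938 CDD af 614 EC'
Scanning for matches:
  Match 1: '795'
  Match 2: '938'
  Match 3: '614'
Total matches: 3

3


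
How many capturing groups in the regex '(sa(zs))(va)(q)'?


To count capturing groups, count each '(' that starts a group.
Pattern: '(sa(zs))(va)(q)'
Walking through the pattern:
  Position 0: '(' -> group #1
  Position 3: '(' -> group #2
  Position 8: '(' -> group #3
  Position 12: '(' -> group #4
Total capturing groups: 4

4


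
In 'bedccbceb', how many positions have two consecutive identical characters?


Looking for consecutive identical characters in 'bedccbceb':
  pos 0-1: 'b' vs 'e' -> different
  pos 1-2: 'e' vs 'd' -> different
  pos 2-3: 'd' vs 'c' -> different
  pos 3-4: 'c' vs 'c' -> MATCH ('cc')
  pos 4-5: 'c' vs 'b' -> different
  pos 5-6: 'b' vs 'c' -> different
  pos 6-7: 'c' vs 'e' -> different
  pos 7-8: 'e' vs 'b' -> different
Consecutive identical pairs: ['cc']
Count: 1

1


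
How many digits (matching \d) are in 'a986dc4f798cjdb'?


\d matches any digit 0-9.
Scanning 'a986dc4f798cjdb':
  pos 1: '9' -> DIGIT
  pos 2: '8' -> DIGIT
  pos 3: '6' -> DIGIT
  pos 6: '4' -> DIGIT
  pos 8: '7' -> DIGIT
  pos 9: '9' -> DIGIT
  pos 10: '8' -> DIGIT
Digits found: ['9', '8', '6', '4', '7', '9', '8']
Total: 7

7


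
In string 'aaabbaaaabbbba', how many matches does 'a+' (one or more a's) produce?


Pattern 'a+' matches one or more consecutive a's.
String: 'aaabbaaaabbbba'
Scanning for runs of a:
  Match 1: 'aaa' (length 3)
  Match 2: 'aaaa' (length 4)
  Match 3: 'a' (length 1)
Total matches: 3

3


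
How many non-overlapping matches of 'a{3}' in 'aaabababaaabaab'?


Pattern 'a{3}' matches exactly 3 consecutive a's (greedy, non-overlapping).
String: 'aaabababaaabaab'
Scanning for runs of a's:
  Run at pos 0: 'aaa' (length 3) -> 1 match(es)
  Run at pos 4: 'a' (length 1) -> 0 match(es)
  Run at pos 6: 'a' (length 1) -> 0 match(es)
  Run at pos 8: 'aaa' (length 3) -> 1 match(es)
  Run at pos 12: 'aa' (length 2) -> 0 match(es)
Matches found: ['aaa', 'aaa']
Total: 2

2


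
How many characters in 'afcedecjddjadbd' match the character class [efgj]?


Character class [efgj] matches any of: {e, f, g, j}
Scanning string 'afcedecjddjadbd' character by character:
  pos 0: 'a' -> no
  pos 1: 'f' -> MATCH
  pos 2: 'c' -> no
  pos 3: 'e' -> MATCH
  pos 4: 'd' -> no
  pos 5: 'e' -> MATCH
  pos 6: 'c' -> no
  pos 7: 'j' -> MATCH
  pos 8: 'd' -> no
  pos 9: 'd' -> no
  pos 10: 'j' -> MATCH
  pos 11: 'a' -> no
  pos 12: 'd' -> no
  pos 13: 'b' -> no
  pos 14: 'd' -> no
Total matches: 5

5


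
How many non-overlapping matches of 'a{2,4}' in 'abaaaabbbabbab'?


Pattern 'a{2,4}' matches between 2 and 4 consecutive a's (greedy).
String: 'abaaaabbbabbab'
Finding runs of a's and applying greedy matching:
  Run at pos 0: 'a' (length 1)
  Run at pos 2: 'aaaa' (length 4)
  Run at pos 9: 'a' (length 1)
  Run at pos 12: 'a' (length 1)
Matches: ['aaaa']
Count: 1

1


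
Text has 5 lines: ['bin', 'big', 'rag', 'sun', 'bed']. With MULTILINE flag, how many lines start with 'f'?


With MULTILINE flag, ^ matches the start of each line.
Lines: ['bin', 'big', 'rag', 'sun', 'bed']
Checking which lines start with 'f':
  Line 1: 'bin' -> no
  Line 2: 'big' -> no
  Line 3: 'rag' -> no
  Line 4: 'sun' -> no
  Line 5: 'bed' -> no
Matching lines: []
Count: 0

0


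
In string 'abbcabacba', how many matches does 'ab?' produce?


Pattern 'ab?' matches 'a' optionally followed by 'b'.
String: 'abbcabacba'
Scanning left to right for 'a' then checking next char:
  Match 1: 'ab' (a followed by b)
  Match 2: 'ab' (a followed by b)
  Match 3: 'a' (a not followed by b)
  Match 4: 'a' (a not followed by b)
Total matches: 4

4


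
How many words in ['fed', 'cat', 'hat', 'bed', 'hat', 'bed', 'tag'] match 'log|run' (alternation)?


Alternation 'log|run' matches either 'log' or 'run'.
Checking each word:
  'fed' -> no
  'cat' -> no
  'hat' -> no
  'bed' -> no
  'hat' -> no
  'bed' -> no
  'tag' -> no
Matches: []
Count: 0

0


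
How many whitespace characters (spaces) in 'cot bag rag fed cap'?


\s matches whitespace characters (spaces, tabs, etc.).
Text: 'cot bag rag fed cap'
This text has 5 words separated by spaces.
Number of spaces = number of words - 1 = 5 - 1 = 4

4


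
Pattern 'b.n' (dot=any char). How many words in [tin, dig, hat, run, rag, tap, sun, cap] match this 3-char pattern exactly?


Pattern 'b.n' means: starts with 'b', any single char, ends with 'n'.
Checking each word (must be exactly 3 chars):
  'tin' (len=3): no
  'dig' (len=3): no
  'hat' (len=3): no
  'run' (len=3): no
  'rag' (len=3): no
  'tap' (len=3): no
  'sun' (len=3): no
  'cap' (len=3): no
Matching words: []
Total: 0

0


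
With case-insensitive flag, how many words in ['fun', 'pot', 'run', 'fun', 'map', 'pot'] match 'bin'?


Case-insensitive matching: compare each word's lowercase form to 'bin'.
  'fun' -> lower='fun' -> no
  'pot' -> lower='pot' -> no
  'run' -> lower='run' -> no
  'fun' -> lower='fun' -> no
  'map' -> lower='map' -> no
  'pot' -> lower='pot' -> no
Matches: []
Count: 0

0


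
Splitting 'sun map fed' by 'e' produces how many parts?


Splitting by 'e' breaks the string at each occurrence of the separator.
Text: 'sun map fed'
Parts after split:
  Part 1: 'sun map f'
  Part 2: 'd'
Total parts: 2

2


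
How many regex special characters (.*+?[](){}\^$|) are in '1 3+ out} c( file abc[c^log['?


Regex special characters are: . * + ? [ ] ( ) { } \ ^ $ |
Scanning '1 3+ out} c( file abc[c^log[':
  pos 3: '+' -> SPECIAL
  pos 8: '}' -> SPECIAL
  pos 11: '(' -> SPECIAL
  pos 21: '[' -> SPECIAL
  pos 23: '^' -> SPECIAL
  pos 27: '[' -> SPECIAL
Special chars found: ['+', '}', '(', '[', '^', '[']
Total: 6

6


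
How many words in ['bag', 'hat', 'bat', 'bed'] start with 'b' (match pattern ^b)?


Pattern ^b anchors to start of word. Check which words begin with 'b':
  'bag' -> MATCH (starts with 'b')
  'hat' -> no
  'bat' -> MATCH (starts with 'b')
  'bed' -> MATCH (starts with 'b')
Matching words: ['bag', 'bat', 'bed']
Count: 3

3


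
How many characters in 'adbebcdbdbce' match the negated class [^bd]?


Negated class [^bd] matches any char NOT in {b, d}
Scanning 'adbebcdbdbce':
  pos 0: 'a' -> MATCH
  pos 1: 'd' -> no (excluded)
  pos 2: 'b' -> no (excluded)
  pos 3: 'e' -> MATCH
  pos 4: 'b' -> no (excluded)
  pos 5: 'c' -> MATCH
  pos 6: 'd' -> no (excluded)
  pos 7: 'b' -> no (excluded)
  pos 8: 'd' -> no (excluded)
  pos 9: 'b' -> no (excluded)
  pos 10: 'c' -> MATCH
  pos 11: 'e' -> MATCH
Total matches: 5

5


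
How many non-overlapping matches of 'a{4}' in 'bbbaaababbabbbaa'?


Pattern 'a{4}' matches exactly 4 consecutive a's (greedy, non-overlapping).
String: 'bbbaaababbabbbaa'
Scanning for runs of a's:
  Run at pos 3: 'aaa' (length 3) -> 0 match(es)
  Run at pos 7: 'a' (length 1) -> 0 match(es)
  Run at pos 10: 'a' (length 1) -> 0 match(es)
  Run at pos 14: 'aa' (length 2) -> 0 match(es)
Matches found: []
Total: 0

0


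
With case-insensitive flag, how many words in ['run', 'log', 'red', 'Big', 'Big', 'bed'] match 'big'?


Case-insensitive matching: compare each word's lowercase form to 'big'.
  'run' -> lower='run' -> no
  'log' -> lower='log' -> no
  'red' -> lower='red' -> no
  'Big' -> lower='big' -> MATCH
  'Big' -> lower='big' -> MATCH
  'bed' -> lower='bed' -> no
Matches: ['Big', 'Big']
Count: 2

2


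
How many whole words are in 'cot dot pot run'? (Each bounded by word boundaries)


Word boundaries (\b) mark the start/end of each word.
Text: 'cot dot pot run'
Splitting by whitespace:
  Word 1: 'cot'
  Word 2: 'dot'
  Word 3: 'pot'
  Word 4: 'run'
Total whole words: 4

4


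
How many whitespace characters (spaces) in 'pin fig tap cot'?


\s matches whitespace characters (spaces, tabs, etc.).
Text: 'pin fig tap cot'
This text has 4 words separated by spaces.
Number of spaces = number of words - 1 = 4 - 1 = 3

3


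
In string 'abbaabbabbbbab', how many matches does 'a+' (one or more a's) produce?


Pattern 'a+' matches one or more consecutive a's.
String: 'abbaabbabbbbab'
Scanning for runs of a:
  Match 1: 'a' (length 1)
  Match 2: 'aa' (length 2)
  Match 3: 'a' (length 1)
  Match 4: 'a' (length 1)
Total matches: 4

4


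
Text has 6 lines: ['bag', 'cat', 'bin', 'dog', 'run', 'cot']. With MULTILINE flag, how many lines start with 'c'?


With MULTILINE flag, ^ matches the start of each line.
Lines: ['bag', 'cat', 'bin', 'dog', 'run', 'cot']
Checking which lines start with 'c':
  Line 1: 'bag' -> no
  Line 2: 'cat' -> MATCH
  Line 3: 'bin' -> no
  Line 4: 'dog' -> no
  Line 5: 'run' -> no
  Line 6: 'cot' -> MATCH
Matching lines: ['cat', 'cot']
Count: 2

2


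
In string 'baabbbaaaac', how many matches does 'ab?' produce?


Pattern 'ab?' matches 'a' optionally followed by 'b'.
String: 'baabbbaaaac'
Scanning left to right for 'a' then checking next char:
  Match 1: 'a' (a not followed by b)
  Match 2: 'ab' (a followed by b)
  Match 3: 'a' (a not followed by b)
  Match 4: 'a' (a not followed by b)
  Match 5: 'a' (a not followed by b)
  Match 6: 'a' (a not followed by b)
Total matches: 6

6


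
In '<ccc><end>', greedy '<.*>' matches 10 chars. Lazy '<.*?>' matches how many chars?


Greedy '<.*>' tries to match as MUCH as possible.
Lazy '<.*?>' tries to match as LITTLE as possible.

String: '<ccc><end>'
Greedy '<.*>' starts at first '<' and extends to the LAST '>': '<ccc><end>' (10 chars)
Lazy '<.*?>' starts at first '<' and stops at the FIRST '>': '<ccc>' (5 chars)

5


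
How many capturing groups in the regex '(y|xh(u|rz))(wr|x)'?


To count capturing groups, count each '(' that starts a group.
Pattern: '(y|xh(u|rz))(wr|x)'
Walking through the pattern:
  Position 0: '(' -> group #1
  Position 5: '(' -> group #2
  Position 12: '(' -> group #3
Total capturing groups: 3

3


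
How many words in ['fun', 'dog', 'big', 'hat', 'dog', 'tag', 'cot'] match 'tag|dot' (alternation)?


Alternation 'tag|dot' matches either 'tag' or 'dot'.
Checking each word:
  'fun' -> no
  'dog' -> no
  'big' -> no
  'hat' -> no
  'dog' -> no
  'tag' -> MATCH
  'cot' -> no
Matches: ['tag']
Count: 1

1


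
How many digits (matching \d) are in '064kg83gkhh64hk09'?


\d matches any digit 0-9.
Scanning '064kg83gkhh64hk09':
  pos 0: '0' -> DIGIT
  pos 1: '6' -> DIGIT
  pos 2: '4' -> DIGIT
  pos 5: '8' -> DIGIT
  pos 6: '3' -> DIGIT
  pos 11: '6' -> DIGIT
  pos 12: '4' -> DIGIT
  pos 15: '0' -> DIGIT
  pos 16: '9' -> DIGIT
Digits found: ['0', '6', '4', '8', '3', '6', '4', '0', '9']
Total: 9

9


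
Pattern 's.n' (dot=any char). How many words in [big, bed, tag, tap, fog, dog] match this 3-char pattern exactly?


Pattern 's.n' means: starts with 's', any single char, ends with 'n'.
Checking each word (must be exactly 3 chars):
  'big' (len=3): no
  'bed' (len=3): no
  'tag' (len=3): no
  'tap' (len=3): no
  'fog' (len=3): no
  'dog' (len=3): no
Matching words: []
Total: 0

0


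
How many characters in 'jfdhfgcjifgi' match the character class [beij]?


Character class [beij] matches any of: {b, e, i, j}
Scanning string 'jfdhfgcjifgi' character by character:
  pos 0: 'j' -> MATCH
  pos 1: 'f' -> no
  pos 2: 'd' -> no
  pos 3: 'h' -> no
  pos 4: 'f' -> no
  pos 5: 'g' -> no
  pos 6: 'c' -> no
  pos 7: 'j' -> MATCH
  pos 8: 'i' -> MATCH
  pos 9: 'f' -> no
  pos 10: 'g' -> no
  pos 11: 'i' -> MATCH
Total matches: 4

4


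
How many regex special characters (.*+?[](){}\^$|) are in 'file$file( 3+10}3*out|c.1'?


Regex special characters are: . * + ? [ ] ( ) { } \ ^ $ |
Scanning 'file$file( 3+10}3*out|c.1':
  pos 4: '$' -> SPECIAL
  pos 9: '(' -> SPECIAL
  pos 12: '+' -> SPECIAL
  pos 15: '}' -> SPECIAL
  pos 17: '*' -> SPECIAL
  pos 21: '|' -> SPECIAL
  pos 23: '.' -> SPECIAL
Special chars found: ['$', '(', '+', '}', '*', '|', '.']
Total: 7

7


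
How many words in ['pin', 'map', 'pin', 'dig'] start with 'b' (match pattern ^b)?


Pattern ^b anchors to start of word. Check which words begin with 'b':
  'pin' -> no
  'map' -> no
  'pin' -> no
  'dig' -> no
Matching words: []
Count: 0

0


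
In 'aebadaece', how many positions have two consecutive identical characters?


Looking for consecutive identical characters in 'aebadaece':
  pos 0-1: 'a' vs 'e' -> different
  pos 1-2: 'e' vs 'b' -> different
  pos 2-3: 'b' vs 'a' -> different
  pos 3-4: 'a' vs 'd' -> different
  pos 4-5: 'd' vs 'a' -> different
  pos 5-6: 'a' vs 'e' -> different
  pos 6-7: 'e' vs 'c' -> different
  pos 7-8: 'c' vs 'e' -> different
Consecutive identical pairs: []
Count: 0

0


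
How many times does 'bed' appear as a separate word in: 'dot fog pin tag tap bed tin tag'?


Scanning each word for exact match 'bed':
  Word 1: 'dot' -> no
  Word 2: 'fog' -> no
  Word 3: 'pin' -> no
  Word 4: 'tag' -> no
  Word 5: 'tap' -> no
  Word 6: 'bed' -> MATCH
  Word 7: 'tin' -> no
  Word 8: 'tag' -> no
Total matches: 1

1


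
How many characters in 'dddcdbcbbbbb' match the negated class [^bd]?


Negated class [^bd] matches any char NOT in {b, d}
Scanning 'dddcdbcbbbbb':
  pos 0: 'd' -> no (excluded)
  pos 1: 'd' -> no (excluded)
  pos 2: 'd' -> no (excluded)
  pos 3: 'c' -> MATCH
  pos 4: 'd' -> no (excluded)
  pos 5: 'b' -> no (excluded)
  pos 6: 'c' -> MATCH
  pos 7: 'b' -> no (excluded)
  pos 8: 'b' -> no (excluded)
  pos 9: 'b' -> no (excluded)
  pos 10: 'b' -> no (excluded)
  pos 11: 'b' -> no (excluded)
Total matches: 2

2


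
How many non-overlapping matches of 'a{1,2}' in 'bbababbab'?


Pattern 'a{1,2}' matches between 1 and 2 consecutive a's (greedy).
String: 'bbababbab'
Finding runs of a's and applying greedy matching:
  Run at pos 2: 'a' (length 1)
  Run at pos 4: 'a' (length 1)
  Run at pos 7: 'a' (length 1)
Matches: ['a', 'a', 'a']
Count: 3

3


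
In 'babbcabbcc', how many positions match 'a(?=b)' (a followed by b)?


Lookahead 'a(?=b)' matches 'a' only when followed by 'b'.
String: 'babbcabbcc'
Checking each position where char is 'a':
  pos 1: 'a' -> MATCH (next='b')
  pos 5: 'a' -> MATCH (next='b')
Matching positions: [1, 5]
Count: 2

2


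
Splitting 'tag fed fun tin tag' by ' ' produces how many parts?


Splitting by ' ' breaks the string at each occurrence of the separator.
Text: 'tag fed fun tin tag'
Parts after split:
  Part 1: 'tag'
  Part 2: 'fed'
  Part 3: 'fun'
  Part 4: 'tin'
  Part 5: 'tag'
Total parts: 5

5


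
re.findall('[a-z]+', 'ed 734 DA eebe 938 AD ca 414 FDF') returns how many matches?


Pattern '[a-z]+' finds one or more lowercase letters.
Text: 'ed 734 DA eebe 938 AD ca 414 FDF'
Scanning for matches:
  Match 1: 'ed'
  Match 2: 'eebe'
  Match 3: 'ca'
Total matches: 3

3


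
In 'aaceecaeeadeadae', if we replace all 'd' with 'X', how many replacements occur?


re.sub('d', 'X', text) replaces every occurrence of 'd' with 'X'.
Text: 'aaceecaeeadeadae'
Scanning for 'd':
  pos 10: 'd' -> replacement #1
  pos 13: 'd' -> replacement #2
Total replacements: 2

2


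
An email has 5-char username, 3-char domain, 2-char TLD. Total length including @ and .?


An email address has format: username@domain.tld
Username length: 5
'@' character: 1
Domain length: 3
'.' character: 1
TLD length: 2
Total = 5 + 1 + 3 + 1 + 2 = 12

12


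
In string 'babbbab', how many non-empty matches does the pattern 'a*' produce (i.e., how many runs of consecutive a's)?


Pattern 'a*' matches zero or more a's. We want non-empty runs of consecutive a's.
String: 'babbbab'
Walking through the string to find runs of a's:
  Run 1: positions 1-1 -> 'a'
  Run 2: positions 5-5 -> 'a'
Non-empty runs found: ['a', 'a']
Count: 2

2


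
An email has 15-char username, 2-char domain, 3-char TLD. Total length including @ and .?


An email address has format: username@domain.tld
Username length: 15
'@' character: 1
Domain length: 2
'.' character: 1
TLD length: 3
Total = 15 + 1 + 2 + 1 + 3 = 22

22


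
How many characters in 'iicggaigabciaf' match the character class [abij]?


Character class [abij] matches any of: {a, b, i, j}
Scanning string 'iicggaigabciaf' character by character:
  pos 0: 'i' -> MATCH
  pos 1: 'i' -> MATCH
  pos 2: 'c' -> no
  pos 3: 'g' -> no
  pos 4: 'g' -> no
  pos 5: 'a' -> MATCH
  pos 6: 'i' -> MATCH
  pos 7: 'g' -> no
  pos 8: 'a' -> MATCH
  pos 9: 'b' -> MATCH
  pos 10: 'c' -> no
  pos 11: 'i' -> MATCH
  pos 12: 'a' -> MATCH
  pos 13: 'f' -> no
Total matches: 8

8


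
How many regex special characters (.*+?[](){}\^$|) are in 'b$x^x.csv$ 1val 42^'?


Regex special characters are: . * + ? [ ] ( ) { } \ ^ $ |
Scanning 'b$x^x.csv$ 1val 42^':
  pos 1: '$' -> SPECIAL
  pos 3: '^' -> SPECIAL
  pos 5: '.' -> SPECIAL
  pos 9: '$' -> SPECIAL
  pos 18: '^' -> SPECIAL
Special chars found: ['$', '^', '.', '$', '^']
Total: 5

5


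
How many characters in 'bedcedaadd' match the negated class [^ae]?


Negated class [^ae] matches any char NOT in {a, e}
Scanning 'bedcedaadd':
  pos 0: 'b' -> MATCH
  pos 1: 'e' -> no (excluded)
  pos 2: 'd' -> MATCH
  pos 3: 'c' -> MATCH
  pos 4: 'e' -> no (excluded)
  pos 5: 'd' -> MATCH
  pos 6: 'a' -> no (excluded)
  pos 7: 'a' -> no (excluded)
  pos 8: 'd' -> MATCH
  pos 9: 'd' -> MATCH
Total matches: 6

6


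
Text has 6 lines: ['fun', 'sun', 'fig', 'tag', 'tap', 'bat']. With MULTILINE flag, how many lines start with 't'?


With MULTILINE flag, ^ matches the start of each line.
Lines: ['fun', 'sun', 'fig', 'tag', 'tap', 'bat']
Checking which lines start with 't':
  Line 1: 'fun' -> no
  Line 2: 'sun' -> no
  Line 3: 'fig' -> no
  Line 4: 'tag' -> MATCH
  Line 5: 'tap' -> MATCH
  Line 6: 'bat' -> no
Matching lines: ['tag', 'tap']
Count: 2

2


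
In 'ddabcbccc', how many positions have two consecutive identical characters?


Looking for consecutive identical characters in 'ddabcbccc':
  pos 0-1: 'd' vs 'd' -> MATCH ('dd')
  pos 1-2: 'd' vs 'a' -> different
  pos 2-3: 'a' vs 'b' -> different
  pos 3-4: 'b' vs 'c' -> different
  pos 4-5: 'c' vs 'b' -> different
  pos 5-6: 'b' vs 'c' -> different
  pos 6-7: 'c' vs 'c' -> MATCH ('cc')
  pos 7-8: 'c' vs 'c' -> MATCH ('cc')
Consecutive identical pairs: ['dd', 'cc', 'cc']
Count: 3

3


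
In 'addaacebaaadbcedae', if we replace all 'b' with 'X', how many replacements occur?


re.sub('b', 'X', text) replaces every occurrence of 'b' with 'X'.
Text: 'addaacebaaadbcedae'
Scanning for 'b':
  pos 7: 'b' -> replacement #1
  pos 12: 'b' -> replacement #2
Total replacements: 2

2


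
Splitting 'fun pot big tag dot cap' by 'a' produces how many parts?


Splitting by 'a' breaks the string at each occurrence of the separator.
Text: 'fun pot big tag dot cap'
Parts after split:
  Part 1: 'fun pot big t'
  Part 2: 'g dot c'
  Part 3: 'p'
Total parts: 3

3


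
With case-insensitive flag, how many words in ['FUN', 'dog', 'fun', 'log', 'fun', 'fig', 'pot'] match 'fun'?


Case-insensitive matching: compare each word's lowercase form to 'fun'.
  'FUN' -> lower='fun' -> MATCH
  'dog' -> lower='dog' -> no
  'fun' -> lower='fun' -> MATCH
  'log' -> lower='log' -> no
  'fun' -> lower='fun' -> MATCH
  'fig' -> lower='fig' -> no
  'pot' -> lower='pot' -> no
Matches: ['FUN', 'fun', 'fun']
Count: 3

3


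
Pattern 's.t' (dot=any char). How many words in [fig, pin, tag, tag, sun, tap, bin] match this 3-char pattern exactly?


Pattern 's.t' means: starts with 's', any single char, ends with 't'.
Checking each word (must be exactly 3 chars):
  'fig' (len=3): no
  'pin' (len=3): no
  'tag' (len=3): no
  'tag' (len=3): no
  'sun' (len=3): no
  'tap' (len=3): no
  'bin' (len=3): no
Matching words: []
Total: 0

0


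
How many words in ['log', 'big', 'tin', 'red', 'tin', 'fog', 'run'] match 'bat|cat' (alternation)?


Alternation 'bat|cat' matches either 'bat' or 'cat'.
Checking each word:
  'log' -> no
  'big' -> no
  'tin' -> no
  'red' -> no
  'tin' -> no
  'fog' -> no
  'run' -> no
Matches: []
Count: 0

0


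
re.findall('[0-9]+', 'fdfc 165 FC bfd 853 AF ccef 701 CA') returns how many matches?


Pattern '[0-9]+' finds one or more digits.
Text: 'fdfc 165 FC bfd 853 AF ccef 701 CA'
Scanning for matches:
  Match 1: '165'
  Match 2: '853'
  Match 3: '701'
Total matches: 3

3


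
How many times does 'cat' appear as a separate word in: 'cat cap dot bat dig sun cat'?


Scanning each word for exact match 'cat':
  Word 1: 'cat' -> MATCH
  Word 2: 'cap' -> no
  Word 3: 'dot' -> no
  Word 4: 'bat' -> no
  Word 5: 'dig' -> no
  Word 6: 'sun' -> no
  Word 7: 'cat' -> MATCH
Total matches: 2

2


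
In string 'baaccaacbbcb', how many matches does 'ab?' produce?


Pattern 'ab?' matches 'a' optionally followed by 'b'.
String: 'baaccaacbbcb'
Scanning left to right for 'a' then checking next char:
  Match 1: 'a' (a not followed by b)
  Match 2: 'a' (a not followed by b)
  Match 3: 'a' (a not followed by b)
  Match 4: 'a' (a not followed by b)
Total matches: 4

4


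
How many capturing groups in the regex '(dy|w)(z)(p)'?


To count capturing groups, count each '(' that starts a group.
Pattern: '(dy|w)(z)(p)'
Walking through the pattern:
  Position 0: '(' -> group #1
  Position 6: '(' -> group #2
  Position 9: '(' -> group #3
Total capturing groups: 3

3


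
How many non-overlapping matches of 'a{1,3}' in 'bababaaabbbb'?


Pattern 'a{1,3}' matches between 1 and 3 consecutive a's (greedy).
String: 'bababaaabbbb'
Finding runs of a's and applying greedy matching:
  Run at pos 1: 'a' (length 1)
  Run at pos 3: 'a' (length 1)
  Run at pos 5: 'aaa' (length 3)
Matches: ['a', 'a', 'aaa']
Count: 3

3


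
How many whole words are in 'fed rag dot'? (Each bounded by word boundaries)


Word boundaries (\b) mark the start/end of each word.
Text: 'fed rag dot'
Splitting by whitespace:
  Word 1: 'fed'
  Word 2: 'rag'
  Word 3: 'dot'
Total whole words: 3

3


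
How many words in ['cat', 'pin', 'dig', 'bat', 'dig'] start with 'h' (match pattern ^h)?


Pattern ^h anchors to start of word. Check which words begin with 'h':
  'cat' -> no
  'pin' -> no
  'dig' -> no
  'bat' -> no
  'dig' -> no
Matching words: []
Count: 0

0


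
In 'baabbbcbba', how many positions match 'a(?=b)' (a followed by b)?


Lookahead 'a(?=b)' matches 'a' only when followed by 'b'.
String: 'baabbbcbba'
Checking each position where char is 'a':
  pos 1: 'a' -> no (next='a')
  pos 2: 'a' -> MATCH (next='b')
Matching positions: [2]
Count: 1

1


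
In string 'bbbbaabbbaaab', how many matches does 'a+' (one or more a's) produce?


Pattern 'a+' matches one or more consecutive a's.
String: 'bbbbaabbbaaab'
Scanning for runs of a:
  Match 1: 'aa' (length 2)
  Match 2: 'aaa' (length 3)
Total matches: 2

2


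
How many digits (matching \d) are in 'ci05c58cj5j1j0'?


\d matches any digit 0-9.
Scanning 'ci05c58cj5j1j0':
  pos 2: '0' -> DIGIT
  pos 3: '5' -> DIGIT
  pos 5: '5' -> DIGIT
  pos 6: '8' -> DIGIT
  pos 9: '5' -> DIGIT
  pos 11: '1' -> DIGIT
  pos 13: '0' -> DIGIT
Digits found: ['0', '5', '5', '8', '5', '1', '0']
Total: 7

7


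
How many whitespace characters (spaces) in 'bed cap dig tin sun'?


\s matches whitespace characters (spaces, tabs, etc.).
Text: 'bed cap dig tin sun'
This text has 5 words separated by spaces.
Number of spaces = number of words - 1 = 5 - 1 = 4

4


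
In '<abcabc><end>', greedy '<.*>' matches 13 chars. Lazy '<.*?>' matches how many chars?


Greedy '<.*>' tries to match as MUCH as possible.
Lazy '<.*?>' tries to match as LITTLE as possible.

String: '<abcabc><end>'
Greedy '<.*>' starts at first '<' and extends to the LAST '>': '<abcabc><end>' (13 chars)
Lazy '<.*?>' starts at first '<' and stops at the FIRST '>': '<abcabc>' (8 chars)

8


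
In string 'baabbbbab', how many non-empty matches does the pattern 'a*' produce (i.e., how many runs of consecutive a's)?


Pattern 'a*' matches zero or more a's. We want non-empty runs of consecutive a's.
String: 'baabbbbab'
Walking through the string to find runs of a's:
  Run 1: positions 1-2 -> 'aa'
  Run 2: positions 7-7 -> 'a'
Non-empty runs found: ['aa', 'a']
Count: 2

2


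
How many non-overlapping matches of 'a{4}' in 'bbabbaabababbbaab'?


Pattern 'a{4}' matches exactly 4 consecutive a's (greedy, non-overlapping).
String: 'bbabbaabababbbaab'
Scanning for runs of a's:
  Run at pos 2: 'a' (length 1) -> 0 match(es)
  Run at pos 5: 'aa' (length 2) -> 0 match(es)
  Run at pos 8: 'a' (length 1) -> 0 match(es)
  Run at pos 10: 'a' (length 1) -> 0 match(es)
  Run at pos 14: 'aa' (length 2) -> 0 match(es)
Matches found: []
Total: 0

0


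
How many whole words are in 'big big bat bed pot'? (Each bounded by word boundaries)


Word boundaries (\b) mark the start/end of each word.
Text: 'big big bat bed pot'
Splitting by whitespace:
  Word 1: 'big'
  Word 2: 'big'
  Word 3: 'bat'
  Word 4: 'bed'
  Word 5: 'pot'
Total whole words: 5

5


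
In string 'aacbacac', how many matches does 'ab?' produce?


Pattern 'ab?' matches 'a' optionally followed by 'b'.
String: 'aacbacac'
Scanning left to right for 'a' then checking next char:
  Match 1: 'a' (a not followed by b)
  Match 2: 'a' (a not followed by b)
  Match 3: 'a' (a not followed by b)
  Match 4: 'a' (a not followed by b)
Total matches: 4

4


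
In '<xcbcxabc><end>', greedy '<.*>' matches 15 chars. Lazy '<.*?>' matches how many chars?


Greedy '<.*>' tries to match as MUCH as possible.
Lazy '<.*?>' tries to match as LITTLE as possible.

String: '<xcbcxabc><end>'
Greedy '<.*>' starts at first '<' and extends to the LAST '>': '<xcbcxabc><end>' (15 chars)
Lazy '<.*?>' starts at first '<' and stops at the FIRST '>': '<xcbcxabc>' (10 chars)

10


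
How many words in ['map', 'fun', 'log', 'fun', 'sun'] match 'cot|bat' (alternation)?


Alternation 'cot|bat' matches either 'cot' or 'bat'.
Checking each word:
  'map' -> no
  'fun' -> no
  'log' -> no
  'fun' -> no
  'sun' -> no
Matches: []
Count: 0

0


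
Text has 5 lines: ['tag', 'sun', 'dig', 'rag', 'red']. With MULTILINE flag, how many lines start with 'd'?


With MULTILINE flag, ^ matches the start of each line.
Lines: ['tag', 'sun', 'dig', 'rag', 'red']
Checking which lines start with 'd':
  Line 1: 'tag' -> no
  Line 2: 'sun' -> no
  Line 3: 'dig' -> MATCH
  Line 4: 'rag' -> no
  Line 5: 'red' -> no
Matching lines: ['dig']
Count: 1

1


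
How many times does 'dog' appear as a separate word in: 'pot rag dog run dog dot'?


Scanning each word for exact match 'dog':
  Word 1: 'pot' -> no
  Word 2: 'rag' -> no
  Word 3: 'dog' -> MATCH
  Word 4: 'run' -> no
  Word 5: 'dog' -> MATCH
  Word 6: 'dot' -> no
Total matches: 2

2


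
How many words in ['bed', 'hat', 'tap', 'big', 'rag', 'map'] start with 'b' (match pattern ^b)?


Pattern ^b anchors to start of word. Check which words begin with 'b':
  'bed' -> MATCH (starts with 'b')
  'hat' -> no
  'tap' -> no
  'big' -> MATCH (starts with 'b')
  'rag' -> no
  'map' -> no
Matching words: ['bed', 'big']
Count: 2

2


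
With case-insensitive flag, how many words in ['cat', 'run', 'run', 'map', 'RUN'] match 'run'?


Case-insensitive matching: compare each word's lowercase form to 'run'.
  'cat' -> lower='cat' -> no
  'run' -> lower='run' -> MATCH
  'run' -> lower='run' -> MATCH
  'map' -> lower='map' -> no
  'RUN' -> lower='run' -> MATCH
Matches: ['run', 'run', 'RUN']
Count: 3

3


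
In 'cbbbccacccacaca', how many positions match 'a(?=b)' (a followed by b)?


Lookahead 'a(?=b)' matches 'a' only when followed by 'b'.
String: 'cbbbccacccacaca'
Checking each position where char is 'a':
  pos 6: 'a' -> no (next='c')
  pos 10: 'a' -> no (next='c')
  pos 12: 'a' -> no (next='c')
Matching positions: []
Count: 0

0


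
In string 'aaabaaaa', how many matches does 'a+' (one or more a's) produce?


Pattern 'a+' matches one or more consecutive a's.
String: 'aaabaaaa'
Scanning for runs of a:
  Match 1: 'aaa' (length 3)
  Match 2: 'aaaa' (length 4)
Total matches: 2

2


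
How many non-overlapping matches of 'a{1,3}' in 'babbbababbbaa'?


Pattern 'a{1,3}' matches between 1 and 3 consecutive a's (greedy).
String: 'babbbababbbaa'
Finding runs of a's and applying greedy matching:
  Run at pos 1: 'a' (length 1)
  Run at pos 5: 'a' (length 1)
  Run at pos 7: 'a' (length 1)
  Run at pos 11: 'aa' (length 2)
Matches: ['a', 'a', 'a', 'aa']
Count: 4

4


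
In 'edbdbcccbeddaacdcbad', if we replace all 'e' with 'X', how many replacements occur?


re.sub('e', 'X', text) replaces every occurrence of 'e' with 'X'.
Text: 'edbdbcccbeddaacdcbad'
Scanning for 'e':
  pos 0: 'e' -> replacement #1
  pos 9: 'e' -> replacement #2
Total replacements: 2

2


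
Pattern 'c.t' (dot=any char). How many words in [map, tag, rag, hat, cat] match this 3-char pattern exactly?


Pattern 'c.t' means: starts with 'c', any single char, ends with 't'.
Checking each word (must be exactly 3 chars):
  'map' (len=3): no
  'tag' (len=3): no
  'rag' (len=3): no
  'hat' (len=3): no
  'cat' (len=3): MATCH
Matching words: ['cat']
Total: 1

1


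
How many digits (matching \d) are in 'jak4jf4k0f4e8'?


\d matches any digit 0-9.
Scanning 'jak4jf4k0f4e8':
  pos 3: '4' -> DIGIT
  pos 6: '4' -> DIGIT
  pos 8: '0' -> DIGIT
  pos 10: '4' -> DIGIT
  pos 12: '8' -> DIGIT
Digits found: ['4', '4', '0', '4', '8']
Total: 5

5


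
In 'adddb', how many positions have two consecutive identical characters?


Looking for consecutive identical characters in 'adddb':
  pos 0-1: 'a' vs 'd' -> different
  pos 1-2: 'd' vs 'd' -> MATCH ('dd')
  pos 2-3: 'd' vs 'd' -> MATCH ('dd')
  pos 3-4: 'd' vs 'b' -> different
Consecutive identical pairs: ['dd', 'dd']
Count: 2

2


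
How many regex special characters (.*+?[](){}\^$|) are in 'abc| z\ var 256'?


Regex special characters are: . * + ? [ ] ( ) { } \ ^ $ |
Scanning 'abc| z\ var 256':
  pos 3: '|' -> SPECIAL
  pos 6: '\' -> SPECIAL
Special chars found: ['|', '\\']
Total: 2

2


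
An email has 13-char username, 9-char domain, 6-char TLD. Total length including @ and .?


An email address has format: username@domain.tld
Username length: 13
'@' character: 1
Domain length: 9
'.' character: 1
TLD length: 6
Total = 13 + 1 + 9 + 1 + 6 = 30

30


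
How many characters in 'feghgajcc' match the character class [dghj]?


Character class [dghj] matches any of: {d, g, h, j}
Scanning string 'feghgajcc' character by character:
  pos 0: 'f' -> no
  pos 1: 'e' -> no
  pos 2: 'g' -> MATCH
  pos 3: 'h' -> MATCH
  pos 4: 'g' -> MATCH
  pos 5: 'a' -> no
  pos 6: 'j' -> MATCH
  pos 7: 'c' -> no
  pos 8: 'c' -> no
Total matches: 4

4


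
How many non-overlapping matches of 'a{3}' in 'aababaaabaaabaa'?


Pattern 'a{3}' matches exactly 3 consecutive a's (greedy, non-overlapping).
String: 'aababaaabaaabaa'
Scanning for runs of a's:
  Run at pos 0: 'aa' (length 2) -> 0 match(es)
  Run at pos 3: 'a' (length 1) -> 0 match(es)
  Run at pos 5: 'aaa' (length 3) -> 1 match(es)
  Run at pos 9: 'aaa' (length 3) -> 1 match(es)
  Run at pos 13: 'aa' (length 2) -> 0 match(es)
Matches found: ['aaa', 'aaa']
Total: 2

2
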